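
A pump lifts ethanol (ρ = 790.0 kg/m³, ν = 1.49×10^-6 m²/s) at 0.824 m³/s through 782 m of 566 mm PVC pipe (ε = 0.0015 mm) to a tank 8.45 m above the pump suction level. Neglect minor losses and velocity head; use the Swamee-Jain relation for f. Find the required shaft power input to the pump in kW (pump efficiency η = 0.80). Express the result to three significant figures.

V = 4Q/(πD²) = 3.275 m/s; Re = 1.24×10^6; ε/D = 2.65×10^-6; f = 0.01127
h_f = f(L/D)V²/2g = 8.511 m
Total head H = z + h_f = 8.45 + 8.511 = 16.96 m
P_hyd = ρgQH = 790.0·9.81·0.824·16.96 = 108.3 kW
P_shaft = P_hyd/η = 108.3/0.80 = 135.4 kW

P_shaft ≈ 135 kW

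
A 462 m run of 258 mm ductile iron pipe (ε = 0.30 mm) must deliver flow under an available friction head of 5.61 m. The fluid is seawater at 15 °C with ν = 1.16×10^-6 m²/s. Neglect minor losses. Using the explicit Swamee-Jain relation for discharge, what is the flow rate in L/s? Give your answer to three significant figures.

Swamee-Jain (Type II): Q = -0.965·√(gD⁵h_f/L)·ln[ε/(3.7D) + √(3.17ν²L/(gD³h_f))]
√(gD⁵h_f/L) = √(9.81·0.258⁵·5.61/462) = 0.01167
ε/(3.7D) = 3.14×10^-4; √(3.17ν²L/(gD³h_f)) = 4.57×10^-5
Q = -0.965·0.01167·ln(3.599×10^-4) = 0.08929 m³/s
Check: V = 1.71 m/s, Re = 3.80×10^5, f = 0.02121, h_f = 5.65 m ≈ 5.61 m ✓

Q ≈ 89.3 L/s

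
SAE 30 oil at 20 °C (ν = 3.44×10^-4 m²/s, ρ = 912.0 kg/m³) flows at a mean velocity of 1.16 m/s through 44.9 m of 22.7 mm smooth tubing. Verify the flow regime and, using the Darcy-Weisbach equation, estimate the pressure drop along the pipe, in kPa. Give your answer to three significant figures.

Δp ≈ 1010 kPa

Re = VD/ν = 1.16·0.02270/3.44×10^-4 = 76.5 → laminar (Re < 2300)
f = 64/Re = 0.8361
h_f = f(L/D)V²/(2g) = 0.8361·(44.9/0.02270)·1.16²/(2·9.81) = 113.4 m
Δp = ρg·h_f = 912.0·9.81·113.4 = 1015 kPa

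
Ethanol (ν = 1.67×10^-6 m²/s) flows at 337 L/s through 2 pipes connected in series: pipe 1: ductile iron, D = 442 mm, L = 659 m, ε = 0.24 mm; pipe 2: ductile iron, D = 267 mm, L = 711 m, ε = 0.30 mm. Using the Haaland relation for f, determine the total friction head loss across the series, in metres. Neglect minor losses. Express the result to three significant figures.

Pipe 1: V = 2.196 m/s, Re = 5.81×10^5, ε/D = 5.43×10^-4, f = 0.01774, h_1 = f(L/D)V²/2g = 6.503 m
Pipe 2: V = 6.019 m/s, Re = 9.62×10^5, ε/D = 0.00112, f = 0.02050, h_2 = f(L/D)V²/2g = 100.8 m
Series → Q common, losses add: H = Σh = 107.3 m

H ≈ 107 m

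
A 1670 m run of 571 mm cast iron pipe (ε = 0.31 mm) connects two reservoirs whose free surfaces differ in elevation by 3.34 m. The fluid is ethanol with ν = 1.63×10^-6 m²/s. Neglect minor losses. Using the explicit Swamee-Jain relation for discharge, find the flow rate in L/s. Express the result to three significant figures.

Q ≈ 285 L/s

Swamee-Jain (Type II): Q = -0.965·√(gD⁵h_f/L)·ln[ε/(3.7D) + √(3.17ν²L/(gD³h_f))]
√(gD⁵h_f/L) = √(9.81·0.571⁵·3.34/1670) = 0.03451
ε/(3.7D) = 1.47×10^-4; √(3.17ν²L/(gD³h_f)) = 4.80×10^-5
Q = -0.965·0.03451·ln(1.948×10^-4) = 0.2845 m³/s
Check: V = 1.11 m/s, Re = 3.89×10^5, f = 0.01827, h_f = 3.36 m ≈ 3.34 m ✓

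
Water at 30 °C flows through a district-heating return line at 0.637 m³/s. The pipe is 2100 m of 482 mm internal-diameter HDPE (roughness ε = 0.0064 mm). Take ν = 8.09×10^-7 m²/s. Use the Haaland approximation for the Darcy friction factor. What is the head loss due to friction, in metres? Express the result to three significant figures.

h_f ≈ 28.9 m

V = 4Q/(πD²) = 4·0.637/(π·0.482²) = 3.491 m/s
Re = VD/ν = 3.491·0.482/8.09×10^-7 = 2.08×10^6 → turbulent
ε/D = 0.0064/482 = 1.33×10^-5
Haaland: f = 0.01068
h_f = f(L/D)V²/(2g) = 0.01068·(2100/0.482)·3.491²/(2·9.81) = 28.92 m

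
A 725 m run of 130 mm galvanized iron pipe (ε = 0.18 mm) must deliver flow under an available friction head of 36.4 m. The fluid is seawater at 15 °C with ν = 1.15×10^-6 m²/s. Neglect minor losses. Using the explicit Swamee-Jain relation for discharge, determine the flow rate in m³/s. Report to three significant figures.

Swamee-Jain (Type II): Q = -0.965·√(gD⁵h_f/L)·ln[ε/(3.7D) + √(3.17ν²L/(gD³h_f))]
√(gD⁵h_f/L) = √(9.81·0.130⁵·36.4/725) = 0.004276
ε/(3.7D) = 3.74×10^-4; √(3.17ν²L/(gD³h_f)) = 6.22×10^-5
Q = -0.965·0.004276·ln(4.365×10^-4) = 0.03193 m³/s
Check: V = 2.41 m/s, Re = 2.72×10^5, f = 0.02229, h_f = 36.7 m ≈ 36.4 m ✓

Q ≈ 0.0319 m³/s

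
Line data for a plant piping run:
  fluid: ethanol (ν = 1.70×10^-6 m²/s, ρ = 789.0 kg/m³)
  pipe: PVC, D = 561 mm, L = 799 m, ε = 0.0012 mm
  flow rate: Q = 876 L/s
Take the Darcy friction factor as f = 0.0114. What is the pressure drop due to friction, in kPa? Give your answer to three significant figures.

Δp ≈ 80.4 kPa

V = 4Q/(πD²) = 4·0.876/(π·0.561²) = 3.544 m/s
h_f = f(L/D)V²/(2g) = 0.01140·(799/0.561)·3.544²/(2·9.81) = 10.39 m
Δp = ρg·h_f = 789.0·9.81·10.39 = 80.45 kPa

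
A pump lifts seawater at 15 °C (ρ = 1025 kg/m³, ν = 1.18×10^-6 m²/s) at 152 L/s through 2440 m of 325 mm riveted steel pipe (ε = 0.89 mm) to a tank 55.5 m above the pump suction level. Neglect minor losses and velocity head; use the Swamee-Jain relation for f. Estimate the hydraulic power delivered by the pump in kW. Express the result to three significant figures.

P_hyd ≈ 136 kW

V = 4Q/(πD²) = 1.832 m/s; Re = 5.05×10^5; ε/D = 0.00274; f = 0.02590
h_f = f(L/D)V²/2g = 33.28 m
Total head H = z + h_f = 55.5 + 33.28 = 88.78 m
P_hyd = ρgQH = 1025·9.81·0.152·88.78 = 135.7 kW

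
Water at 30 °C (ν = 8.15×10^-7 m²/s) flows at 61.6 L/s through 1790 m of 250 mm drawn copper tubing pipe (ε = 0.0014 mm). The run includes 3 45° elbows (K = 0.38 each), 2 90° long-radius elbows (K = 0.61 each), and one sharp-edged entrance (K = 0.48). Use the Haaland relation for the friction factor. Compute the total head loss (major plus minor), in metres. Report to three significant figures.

H_L ≈ 8.13 m

V = 4Q/(πD²) = 1.255 m/s; V²/2g = 0.08026 m
Re = 3.85×10^5, ε/D = 5.60×10^-6 → f = 0.01375 (Haaland)
Major: h_f = f(L/D)·V²/2g = 0.01375·7160·0.08026 = 7.901 m
Minor: ΣK = 2.84; h_m = ΣK·V²/2g = 0.2280 m
Total H_L = 7.901 + 0.2280 = 8.129 m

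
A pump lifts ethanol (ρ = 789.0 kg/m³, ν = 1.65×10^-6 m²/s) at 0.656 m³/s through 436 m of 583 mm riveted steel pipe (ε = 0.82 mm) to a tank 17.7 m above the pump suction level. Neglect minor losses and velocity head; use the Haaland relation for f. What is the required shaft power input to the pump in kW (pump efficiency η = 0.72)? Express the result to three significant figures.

V = 4Q/(πD²) = 2.457 m/s; Re = 8.68×10^5; ε/D = 0.00141; f = 0.02166
h_f = f(L/D)V²/2g = 4.985 m
Total head H = z + h_f = 17.7 + 4.985 = 22.68 m
P_hyd = ρgQH = 789.0·9.81·0.656·22.68 = 115.2 kW
P_shaft = P_hyd/η = 115.2/0.72 = 160.0 kW

P_shaft ≈ 160 kW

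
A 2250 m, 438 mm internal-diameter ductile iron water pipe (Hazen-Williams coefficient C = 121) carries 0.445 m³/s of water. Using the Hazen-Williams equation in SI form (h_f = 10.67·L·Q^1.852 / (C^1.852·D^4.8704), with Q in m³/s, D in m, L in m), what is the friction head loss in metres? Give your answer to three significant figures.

h_f = 10.67·2250·0.445^1.852 / (121^1.852·0.438^4.8704) = 41.49 m

h_f ≈ 41.5 m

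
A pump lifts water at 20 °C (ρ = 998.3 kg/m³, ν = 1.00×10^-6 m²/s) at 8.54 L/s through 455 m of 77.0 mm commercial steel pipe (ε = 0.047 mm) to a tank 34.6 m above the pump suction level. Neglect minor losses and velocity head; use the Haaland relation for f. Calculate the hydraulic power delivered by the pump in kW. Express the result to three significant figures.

V = 4Q/(πD²) = 1.834 m/s; Re = 1.41×10^5; ε/D = 6.10×10^-4; f = 0.01978
h_f = f(L/D)V²/2g = 20.04 m
Total head H = z + h_f = 34.6 + 20.04 = 54.64 m
P_hyd = ρgQH = 998.3·9.81·0.00854·54.64 = 4.569 kW

P_hyd ≈ 4.57 kW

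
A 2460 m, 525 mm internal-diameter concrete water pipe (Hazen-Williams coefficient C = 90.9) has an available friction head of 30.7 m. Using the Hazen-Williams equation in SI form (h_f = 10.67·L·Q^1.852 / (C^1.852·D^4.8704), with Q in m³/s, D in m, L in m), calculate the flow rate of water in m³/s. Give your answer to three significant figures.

Rearranging: Q = [h_f·C^1.852·D^4.8704 / (10.67·L)]^(1/1.852)
Q = [30.7·90.9^1.852·0.525^4.8704 / (10.67·2460)]^0.540 = 0.4360 m³/s

Q ≈ 0.436 m³/s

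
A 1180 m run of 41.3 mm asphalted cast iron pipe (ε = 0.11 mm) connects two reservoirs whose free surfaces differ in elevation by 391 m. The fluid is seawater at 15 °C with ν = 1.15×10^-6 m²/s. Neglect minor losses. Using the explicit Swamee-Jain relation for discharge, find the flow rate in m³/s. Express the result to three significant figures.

Q ≈ 0.00426 m³/s

Swamee-Jain (Type II): Q = -0.965·√(gD⁵h_f/L)·ln[ε/(3.7D) + √(3.17ν²L/(gD³h_f))]
√(gD⁵h_f/L) = √(9.81·0.0413⁵·391/1180) = 6.250×10^-4
ε/(3.7D) = 7.20×10^-4; √(3.17ν²L/(gD³h_f)) = 1.35×10^-4
Q = -0.965·6.250×10^-4·ln(8.552×10^-4) = 0.004260 m³/s
Check: V = 3.18 m/s, Re = 1.14×10^5, f = 0.02679, h_f = 395 m ≈ 391 m ✓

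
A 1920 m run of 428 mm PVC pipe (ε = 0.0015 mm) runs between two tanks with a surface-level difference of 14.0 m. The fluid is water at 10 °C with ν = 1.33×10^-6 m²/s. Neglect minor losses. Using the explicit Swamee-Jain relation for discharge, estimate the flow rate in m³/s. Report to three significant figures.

Q ≈ 0.320 m³/s

Swamee-Jain (Type II): Q = -0.965·√(gD⁵h_f/L)·ln[ε/(3.7D) + √(3.17ν²L/(gD³h_f))]
√(gD⁵h_f/L) = √(9.81·0.428⁵·14.0/1920) = 0.03205
ε/(3.7D) = 9.47×10^-7; √(3.17ν²L/(gD³h_f)) = 3.16×10^-5
Q = -0.965·0.03205·ln(3.257×10^-5) = 0.3196 m³/s
Check: V = 2.22 m/s, Re = 7.15×10^5, f = 0.01236, h_f = 13.9 m ≈ 14.0 m ✓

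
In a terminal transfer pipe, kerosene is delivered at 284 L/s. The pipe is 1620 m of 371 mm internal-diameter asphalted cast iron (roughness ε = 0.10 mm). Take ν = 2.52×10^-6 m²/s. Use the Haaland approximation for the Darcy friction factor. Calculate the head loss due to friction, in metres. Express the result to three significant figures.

V = 4Q/(πD²) = 4·0.284/(π·0.371²) = 2.627 m/s
Re = VD/ν = 2.627·0.371/2.52×10^-6 = 3.87×10^5 → turbulent
ε/D = 0.10/371 = 2.70×10^-4
Haaland: f = 0.01622
h_f = f(L/D)V²/(2g) = 0.01622·(1620/0.371)·2.627²/(2·9.81) = 24.91 m

h_f ≈ 24.9 m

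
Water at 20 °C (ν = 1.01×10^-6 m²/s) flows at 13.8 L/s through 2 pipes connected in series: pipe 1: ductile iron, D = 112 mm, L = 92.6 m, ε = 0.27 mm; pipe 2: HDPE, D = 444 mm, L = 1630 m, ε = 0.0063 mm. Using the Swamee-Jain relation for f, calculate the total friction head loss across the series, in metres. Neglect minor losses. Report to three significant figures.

H ≈ 2.17 m

Pipe 1: V = 1.401 m/s, Re = 1.55×10^5, ε/D = 0.00241, f = 0.02582, h_1 = f(L/D)V²/2g = 2.135 m
Pipe 2: V = 0.08913 m/s, Re = 3.92×10^4, ε/D = 1.42×10^-5, f = 0.02200, h_2 = f(L/D)V²/2g = 0.03270 m
Series → Q common, losses add: H = Σh = 2.168 m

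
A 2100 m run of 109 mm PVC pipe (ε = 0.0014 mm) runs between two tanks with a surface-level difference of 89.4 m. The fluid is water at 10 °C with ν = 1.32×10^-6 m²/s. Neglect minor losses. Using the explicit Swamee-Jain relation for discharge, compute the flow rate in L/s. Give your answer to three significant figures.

Q ≈ 22.4 L/s

Swamee-Jain (Type II): Q = -0.965·√(gD⁵h_f/L)·ln[ε/(3.7D) + √(3.17ν²L/(gD³h_f))]
√(gD⁵h_f/L) = √(9.81·0.109⁵·89.4/2100) = 0.002535
ε/(3.7D) = 3.47×10^-6; √(3.17ν²L/(gD³h_f)) = 1.01×10^-4
Q = -0.965·0.002535·ln(1.045×10^-4) = 0.02242 m³/s
Check: V = 2.40 m/s, Re = 1.98×10^5, f = 0.01567, h_f = 88.9 m ≈ 89.4 m ✓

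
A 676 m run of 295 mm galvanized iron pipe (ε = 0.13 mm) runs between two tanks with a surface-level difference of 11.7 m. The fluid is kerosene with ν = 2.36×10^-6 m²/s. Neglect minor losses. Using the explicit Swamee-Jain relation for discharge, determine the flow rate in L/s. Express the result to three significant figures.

Q ≈ 162 L/s

Swamee-Jain (Type II): Q = -0.965·√(gD⁵h_f/L)·ln[ε/(3.7D) + √(3.17ν²L/(gD³h_f))]
√(gD⁵h_f/L) = √(9.81·0.295⁵·11.7/676) = 0.01948
ε/(3.7D) = 1.19×10^-4; √(3.17ν²L/(gD³h_f)) = 6.36×10^-5
Q = -0.965·0.01948·ln(1.827×10^-4) = 0.1618 m³/s
Check: V = 2.37 m/s, Re = 2.96×10^5, f = 0.01800, h_f = 11.8 m ≈ 11.7 m ✓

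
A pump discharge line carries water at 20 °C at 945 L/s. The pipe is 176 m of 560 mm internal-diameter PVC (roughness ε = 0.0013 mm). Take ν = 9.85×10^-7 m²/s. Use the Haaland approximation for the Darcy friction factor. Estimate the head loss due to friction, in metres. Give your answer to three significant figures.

h_f ≈ 2.42 m

V = 4Q/(πD²) = 4·0.945/(π·0.560²) = 3.837 m/s
Re = VD/ν = 3.837·0.560/9.85×10^-7 = 2.18×10^6 → turbulent
ε/D = 0.0013/560 = 2.32×10^-6
Haaland: f = 0.01027
h_f = f(L/D)V²/(2g) = 0.01027·(176/0.560)·3.837²/(2·9.81) = 2.421 m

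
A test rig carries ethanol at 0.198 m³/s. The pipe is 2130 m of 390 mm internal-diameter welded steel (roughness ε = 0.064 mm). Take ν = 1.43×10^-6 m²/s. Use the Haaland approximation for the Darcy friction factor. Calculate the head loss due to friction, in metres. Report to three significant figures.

V = 4Q/(πD²) = 4·0.198/(π·0.390²) = 1.657 m/s
Re = VD/ν = 1.657·0.390/1.43×10^-6 = 4.52×10^5 → turbulent
ε/D = 0.064/390 = 1.64×10^-4
Haaland: f = 0.01509
h_f = f(L/D)V²/(2g) = 0.01509·(2130/0.390)·1.657²/(2·9.81) = 11.54 m

h_f ≈ 11.5 m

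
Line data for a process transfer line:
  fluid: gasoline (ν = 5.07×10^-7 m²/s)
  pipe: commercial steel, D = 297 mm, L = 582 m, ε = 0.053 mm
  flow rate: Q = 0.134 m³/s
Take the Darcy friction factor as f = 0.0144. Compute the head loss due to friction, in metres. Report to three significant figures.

h_f ≈ 5.38 m

V = 4Q/(πD²) = 4·0.134/(π·0.297²) = 1.934 m/s
h_f = f(L/D)V²/(2g) = 0.01440·(582/0.297)·1.934²/(2·9.81) = 5.381 m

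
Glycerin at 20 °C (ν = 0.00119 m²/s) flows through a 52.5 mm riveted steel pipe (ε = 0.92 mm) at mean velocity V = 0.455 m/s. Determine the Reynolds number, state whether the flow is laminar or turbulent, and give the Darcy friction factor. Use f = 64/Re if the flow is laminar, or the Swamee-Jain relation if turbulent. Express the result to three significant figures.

Re ≈ 20.1; laminar; f = 64/Re ≈ 3.19

Re = VD/ν = 0.4550·0.0525/0.00119 = 20.1
Re < 2300 → laminar → f = 64/Re = 3.188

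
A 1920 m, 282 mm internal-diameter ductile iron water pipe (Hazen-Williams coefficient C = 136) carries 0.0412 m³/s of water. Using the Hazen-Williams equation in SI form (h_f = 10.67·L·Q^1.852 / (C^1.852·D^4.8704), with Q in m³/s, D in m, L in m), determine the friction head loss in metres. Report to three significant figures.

h_f ≈ 2.97 m

h_f = 10.67·1920·0.0412^1.852 / (136^1.852·0.282^4.8704) = 2.968 m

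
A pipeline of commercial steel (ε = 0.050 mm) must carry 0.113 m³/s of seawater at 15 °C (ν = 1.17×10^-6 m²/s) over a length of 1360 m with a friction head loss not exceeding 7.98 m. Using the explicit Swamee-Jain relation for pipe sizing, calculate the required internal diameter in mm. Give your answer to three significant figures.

Swamee-Jain (Type III): D = 0.66·[ε^1.25·(LQ²/(gh_f))^4.75 + ν·Q^9.4·(L/(gh_f))^5.2]^0.04
LQ²/(gh_f) = 0.2218; L/(gh_f) = 17.37
Term 1 = ε^1.25·(…)^4.75 = 3.29×10^-9; Term 2 = ν·Q^9.4·(…)^5.2 = 4.12×10^-9
D = 0.66·(3.29×10^-9 + 4.12×10^-9)^0.04 = 0.3121 m = 312 mm
Check: V = 1.48 m/s, Re = 3.94×10^5, f = 0.01549, h_f = 7.50 m ≈ 7.98 m ✓

D ≈ 312 mm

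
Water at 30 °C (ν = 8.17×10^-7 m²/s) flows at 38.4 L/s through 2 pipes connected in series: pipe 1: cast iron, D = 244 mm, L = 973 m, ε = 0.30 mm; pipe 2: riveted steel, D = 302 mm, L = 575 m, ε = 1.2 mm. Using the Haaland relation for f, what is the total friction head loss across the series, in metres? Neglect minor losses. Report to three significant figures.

H ≈ 3.77 m

Pipe 1: V = 0.8212 m/s, Re = 2.45×10^5, ε/D = 0.00123, f = 0.02160, h_1 = f(L/D)V²/2g = 2.960 m
Pipe 2: V = 0.5361 m/s, Re = 1.98×10^5, ε/D = 0.00397, f = 0.02892, h_2 = f(L/D)V²/2g = 0.8066 m
Series → Q common, losses add: H = Σh = 3.767 m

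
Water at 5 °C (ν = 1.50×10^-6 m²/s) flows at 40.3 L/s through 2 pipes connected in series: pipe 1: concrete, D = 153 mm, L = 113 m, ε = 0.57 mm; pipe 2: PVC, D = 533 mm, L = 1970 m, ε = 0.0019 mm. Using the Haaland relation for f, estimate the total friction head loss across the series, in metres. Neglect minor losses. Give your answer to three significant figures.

H ≈ 5.25 m

Pipe 1: V = 2.192 m/s, Re = 2.24×10^5, ε/D = 0.00373, f = 0.02836, h_1 = f(L/D)V²/2g = 5.129 m
Pipe 2: V = 0.1806 m/s, Re = 6.42×10^4, ε/D = 3.56×10^-6, f = 0.01961, h_2 = f(L/D)V²/2g = 0.1205 m
Series → Q common, losses add: H = Σh = 5.249 m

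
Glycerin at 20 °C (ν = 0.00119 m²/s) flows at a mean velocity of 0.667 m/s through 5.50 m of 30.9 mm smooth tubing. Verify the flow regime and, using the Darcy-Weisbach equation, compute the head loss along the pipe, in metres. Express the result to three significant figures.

Re = VD/ν = 0.667·0.03090/0.00119 = 17.3 → laminar (Re < 2300)
f = 64/Re = 3.695
h_f = f(L/D)V²/(2g) = 3.695·(5.50/0.03090)·0.667²/(2·9.81) = 14.91 m

h_f ≈ 14.9 m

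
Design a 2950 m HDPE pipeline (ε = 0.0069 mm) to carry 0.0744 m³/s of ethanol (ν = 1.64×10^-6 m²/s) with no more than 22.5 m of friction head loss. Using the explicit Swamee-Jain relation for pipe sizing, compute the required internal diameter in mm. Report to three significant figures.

Swamee-Jain (Type III): D = 0.66·[ε^1.25·(LQ²/(gh_f))^4.75 + ν·Q^9.4·(L/(gh_f))^5.2]^0.04
LQ²/(gh_f) = 0.07398; L/(gh_f) = 13.37
Term 1 = ε^1.25·(…)^4.75 = 1.50×10^-12; Term 2 = ν·Q^9.4·(…)^5.2 = 2.90×10^-11
D = 0.66·(1.50×10^-12 + 2.90×10^-11)^0.04 = 0.2506 m = 251 mm
Check: V = 1.51 m/s, Re = 2.31×10^5, f = 0.01538, h_f = 21.0 m ≈ 22.5 m ✓

D ≈ 251 mm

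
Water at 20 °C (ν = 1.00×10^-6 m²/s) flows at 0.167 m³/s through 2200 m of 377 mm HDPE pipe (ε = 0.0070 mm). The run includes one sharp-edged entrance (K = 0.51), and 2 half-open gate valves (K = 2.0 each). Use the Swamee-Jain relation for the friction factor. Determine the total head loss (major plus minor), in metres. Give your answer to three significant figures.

H_L ≈ 9.25 m

V = 4Q/(πD²) = 1.496 m/s; V²/2g = 0.1141 m
Re = 5.64×10^5, ε/D = 1.86×10^-5 → f = 0.01313 (Swamee-Jain)
Major: h_f = f(L/D)·V²/2g = 0.01313·5836·0.1141 = 8.740 m
Minor: ΣK = 4.51; h_m = ΣK·V²/2g = 0.5145 m
Total H_L = 8.740 + 0.5145 = 9.254 m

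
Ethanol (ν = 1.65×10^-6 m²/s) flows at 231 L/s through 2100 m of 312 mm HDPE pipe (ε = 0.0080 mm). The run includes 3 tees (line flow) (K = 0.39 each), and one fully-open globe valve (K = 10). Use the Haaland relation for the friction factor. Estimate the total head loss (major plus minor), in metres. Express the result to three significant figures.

H_L ≈ 46.2 m

V = 4Q/(πD²) = 3.021 m/s; V²/2g = 0.4653 m
Re = 5.71×10^5, ε/D = 2.56×10^-5 → f = 0.01309 (Haaland)
Major: h_f = f(L/D)·V²/2g = 0.01309·6731·0.4653 = 41.00 m
Minor: ΣK = 11.2; h_m = ΣK·V²/2g = 5.197 m
Total H_L = 41.00 + 5.197 = 46.20 m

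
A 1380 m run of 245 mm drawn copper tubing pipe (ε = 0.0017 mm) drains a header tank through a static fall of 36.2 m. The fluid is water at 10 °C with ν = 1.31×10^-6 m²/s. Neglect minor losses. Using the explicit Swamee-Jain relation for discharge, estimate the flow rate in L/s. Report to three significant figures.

Q ≈ 147 L/s

Swamee-Jain (Type II): Q = -0.965·√(gD⁵h_f/L)·ln[ε/(3.7D) + √(3.17ν²L/(gD³h_f))]
√(gD⁵h_f/L) = √(9.81·0.245⁵·36.2/1380) = 0.01507
ε/(3.7D) = 1.88×10^-6; √(3.17ν²L/(gD³h_f)) = 3.79×10^-5
Q = -0.965·0.01507·ln(3.979×10^-5) = 0.1474 m³/s
Check: V = 3.13 m/s, Re = 5.85×10^5, f = 0.01286, h_f = 36.1 m ≈ 36.2 m ✓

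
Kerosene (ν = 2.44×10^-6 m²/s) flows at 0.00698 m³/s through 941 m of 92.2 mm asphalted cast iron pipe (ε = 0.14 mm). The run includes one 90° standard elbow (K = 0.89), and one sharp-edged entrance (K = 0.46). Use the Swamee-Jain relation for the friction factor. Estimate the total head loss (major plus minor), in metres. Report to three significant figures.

H_L ≈ 15.0 m

V = 4Q/(πD²) = 1.045 m/s; V²/2g = 0.05571 m
Re = 3.95×10^4, ε/D = 0.00152 → f = 0.02633 (Swamee-Jain)
Major: h_f = f(L/D)·V²/2g = 0.02633·10206·0.05571 = 14.97 m
Minor: ΣK = 1.35; h_m = ΣK·V²/2g = 0.07520 m
Total H_L = 14.97 + 0.07520 = 15.04 m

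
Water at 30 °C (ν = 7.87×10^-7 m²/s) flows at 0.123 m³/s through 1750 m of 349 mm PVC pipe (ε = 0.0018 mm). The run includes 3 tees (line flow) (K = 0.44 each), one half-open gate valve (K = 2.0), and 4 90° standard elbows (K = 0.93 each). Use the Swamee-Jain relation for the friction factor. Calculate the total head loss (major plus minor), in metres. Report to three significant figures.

H_L ≈ 6.03 m

V = 4Q/(πD²) = 1.286 m/s; V²/2g = 0.08426 m
Re = 5.70×10^5, ε/D = 5.16×10^-6 → f = 0.01288 (Swamee-Jain)
Major: h_f = f(L/D)·V²/2g = 0.01288·5014·0.08426 = 5.442 m
Minor: ΣK = 7.04; h_m = ΣK·V²/2g = 0.5932 m
Total H_L = 5.442 + 0.5932 = 6.035 m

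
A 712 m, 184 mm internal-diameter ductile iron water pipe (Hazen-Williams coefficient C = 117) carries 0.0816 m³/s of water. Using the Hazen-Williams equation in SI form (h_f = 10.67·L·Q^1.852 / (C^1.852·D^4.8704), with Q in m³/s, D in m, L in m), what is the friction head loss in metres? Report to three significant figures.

h_f ≈ 41.3 m

h_f = 10.67·712·0.0816^1.852 / (117^1.852·0.184^4.8704) = 41.25 m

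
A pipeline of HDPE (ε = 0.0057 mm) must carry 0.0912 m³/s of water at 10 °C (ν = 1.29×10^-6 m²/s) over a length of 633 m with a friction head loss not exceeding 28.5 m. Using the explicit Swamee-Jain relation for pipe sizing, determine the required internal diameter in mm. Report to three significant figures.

Swamee-Jain (Type III): D = 0.66·[ε^1.25·(LQ²/(gh_f))^4.75 + ν·Q^9.4·(L/(gh_f))^5.2]^0.04
LQ²/(gh_f) = 0.01883; L/(gh_f) = 2.264
Term 1 = ε^1.25·(…)^4.75 = 1.78×10^-15; Term 2 = ν·Q^9.4·(…)^5.2 = 1.51×10^-14
D = 0.66·(1.78×10^-15 + 1.51×10^-14)^0.04 = 0.1856 m = 186 mm
Check: V = 3.37 m/s, Re = 4.85×10^5, f = 0.01363, h_f = 26.9 m ≈ 28.5 m ✓

D ≈ 186 mm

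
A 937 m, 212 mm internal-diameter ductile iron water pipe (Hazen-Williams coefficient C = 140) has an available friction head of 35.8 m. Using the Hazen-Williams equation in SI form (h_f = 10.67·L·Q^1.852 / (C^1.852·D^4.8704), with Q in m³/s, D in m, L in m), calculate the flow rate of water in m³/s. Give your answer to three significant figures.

Q ≈ 0.113 m³/s

Rearranging: Q = [h_f·C^1.852·D^4.8704 / (10.67·L)]^(1/1.852)
Q = [35.8·140^1.852·0.212^4.8704 / (10.67·937)]^0.540 = 0.1132 m³/s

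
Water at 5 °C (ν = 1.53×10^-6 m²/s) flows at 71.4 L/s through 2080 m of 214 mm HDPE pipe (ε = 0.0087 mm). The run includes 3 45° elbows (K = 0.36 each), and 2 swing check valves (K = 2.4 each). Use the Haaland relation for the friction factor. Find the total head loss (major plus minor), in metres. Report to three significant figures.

V = 4Q/(πD²) = 1.985 m/s; V²/2g = 0.2008 m
Re = 2.78×10^5, ε/D = 4.07×10^-5 → f = 0.01489 (Haaland)
Major: h_f = f(L/D)·V²/2g = 0.01489·9720·0.2008 = 29.06 m
Minor: ΣK = 5.88; h_m = ΣK·V²/2g = 1.181 m
Total H_L = 29.06 + 1.181 = 30.24 m

H_L ≈ 30.2 m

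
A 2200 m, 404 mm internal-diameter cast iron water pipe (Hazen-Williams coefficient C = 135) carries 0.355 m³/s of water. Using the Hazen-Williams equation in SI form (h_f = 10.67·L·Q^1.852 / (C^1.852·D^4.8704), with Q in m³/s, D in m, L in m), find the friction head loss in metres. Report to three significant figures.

h_f = 10.67·2200·0.355^1.852 / (135^1.852·0.404^4.8704) = 32.31 m

h_f ≈ 32.3 m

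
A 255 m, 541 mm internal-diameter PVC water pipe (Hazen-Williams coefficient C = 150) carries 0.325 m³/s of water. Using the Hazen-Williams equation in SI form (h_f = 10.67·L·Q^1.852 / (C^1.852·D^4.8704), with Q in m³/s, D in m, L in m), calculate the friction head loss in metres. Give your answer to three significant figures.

h_f ≈ 0.631 m

h_f = 10.67·255·0.325^1.852 / (150^1.852·0.541^4.8704) = 0.6310 m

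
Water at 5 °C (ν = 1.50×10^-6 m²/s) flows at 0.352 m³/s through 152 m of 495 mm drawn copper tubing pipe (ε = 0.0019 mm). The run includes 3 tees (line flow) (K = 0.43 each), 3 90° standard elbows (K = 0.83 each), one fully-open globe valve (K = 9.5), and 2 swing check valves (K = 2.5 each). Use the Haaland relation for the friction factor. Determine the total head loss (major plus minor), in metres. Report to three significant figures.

H_L ≈ 3.78 m

V = 4Q/(πD²) = 1.829 m/s; V²/2g = 0.1705 m
Re = 6.04×10^5, ε/D = 3.84×10^-6 → f = 0.01268 (Haaland)
Major: h_f = f(L/D)·V²/2g = 0.01268·307.1·0.1705 = 0.6640 m
Minor: ΣK = 18.3; h_m = ΣK·V²/2g = 3.117 m
Total H_L = 0.6640 + 3.117 = 3.781 m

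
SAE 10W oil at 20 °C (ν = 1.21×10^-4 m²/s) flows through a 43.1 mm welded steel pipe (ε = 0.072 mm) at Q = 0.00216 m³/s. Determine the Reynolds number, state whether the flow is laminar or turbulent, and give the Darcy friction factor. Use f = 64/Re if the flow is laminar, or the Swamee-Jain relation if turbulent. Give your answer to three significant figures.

V = 4Q/(πD²) = 1.481 m/s
Re = VD/ν = 1.481·0.0431/1.21×10^-4 = 527
Re < 2300 → laminar → f = 64/Re = 0.1214

Re ≈ 527; laminar; f = 64/Re ≈ 0.121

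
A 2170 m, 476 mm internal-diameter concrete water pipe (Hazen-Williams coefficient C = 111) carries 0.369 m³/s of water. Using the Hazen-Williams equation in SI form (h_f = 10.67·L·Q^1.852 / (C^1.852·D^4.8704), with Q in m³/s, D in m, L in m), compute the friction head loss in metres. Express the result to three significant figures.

h_f = 10.67·2170·0.369^1.852 / (111^1.852·0.476^4.8704) = 22.13 m

h_f ≈ 22.1 m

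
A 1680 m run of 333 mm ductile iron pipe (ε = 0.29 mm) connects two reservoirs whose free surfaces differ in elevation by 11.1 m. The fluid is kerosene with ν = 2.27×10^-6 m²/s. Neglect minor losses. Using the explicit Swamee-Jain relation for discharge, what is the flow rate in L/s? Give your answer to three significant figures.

Q ≈ 127 L/s

Swamee-Jain (Type II): Q = -0.965·√(gD⁵h_f/L)·ln[ε/(3.7D) + √(3.17ν²L/(gD³h_f))]
√(gD⁵h_f/L) = √(9.81·0.333⁵·11.1/1680) = 0.01629
ε/(3.7D) = 2.35×10^-4; √(3.17ν²L/(gD³h_f)) = 8.26×10^-5
Q = -0.965·0.01629·ln(3.180×10^-4) = 0.1266 m³/s
Check: V = 1.45 m/s, Re = 2.13×10^5, f = 0.02058, h_f = 11.2 m ≈ 11.1 m ✓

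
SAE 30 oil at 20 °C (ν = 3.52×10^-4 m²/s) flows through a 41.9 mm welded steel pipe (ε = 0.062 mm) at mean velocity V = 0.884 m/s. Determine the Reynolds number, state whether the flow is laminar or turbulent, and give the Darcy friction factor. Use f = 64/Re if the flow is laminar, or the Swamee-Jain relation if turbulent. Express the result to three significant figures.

Re ≈ 105; laminar; f = 64/Re ≈ 0.608

Re = VD/ν = 0.8840·0.0419/3.52×10^-4 = 105
Re < 2300 → laminar → f = 64/Re = 0.6082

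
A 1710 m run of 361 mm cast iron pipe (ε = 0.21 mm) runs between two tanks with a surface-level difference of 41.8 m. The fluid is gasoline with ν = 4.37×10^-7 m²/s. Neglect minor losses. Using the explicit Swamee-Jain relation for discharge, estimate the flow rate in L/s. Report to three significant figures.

Swamee-Jain (Type II): Q = -0.965·√(gD⁵h_f/L)·ln[ε/(3.7D) + √(3.17ν²L/(gD³h_f))]
√(gD⁵h_f/L) = √(9.81·0.361⁵·41.8/1710) = 0.03834
ε/(3.7D) = 1.57×10^-4; √(3.17ν²L/(gD³h_f)) = 7.33×10^-6
Q = -0.965·0.03834·ln(1.645×10^-4) = 0.3224 m³/s
Check: V = 3.15 m/s, Re = 2.60×10^6, f = 0.01752, h_f = 42.0 m ≈ 41.8 m ✓

Q ≈ 322 L/s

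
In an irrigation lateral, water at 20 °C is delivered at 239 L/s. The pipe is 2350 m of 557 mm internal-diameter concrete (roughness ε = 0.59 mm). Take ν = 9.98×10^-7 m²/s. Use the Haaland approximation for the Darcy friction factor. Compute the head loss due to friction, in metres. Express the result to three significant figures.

h_f ≈ 4.22 m

V = 4Q/(πD²) = 4·0.239/(π·0.557²) = 0.9808 m/s
Re = VD/ν = 0.9808·0.557/9.98×10^-7 = 5.47×10^5 → turbulent
ε/D = 0.59/557 = 0.00106
Haaland: f = 0.02041
h_f = f(L/D)V²/(2g) = 0.02041·(2350/0.557)·0.9808²/(2·9.81) = 4.223 m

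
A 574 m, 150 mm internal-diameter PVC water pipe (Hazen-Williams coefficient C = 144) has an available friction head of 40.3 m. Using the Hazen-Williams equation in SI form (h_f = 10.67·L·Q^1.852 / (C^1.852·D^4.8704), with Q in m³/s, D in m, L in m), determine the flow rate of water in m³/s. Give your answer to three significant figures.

Rearranging: Q = [h_f·C^1.852·D^4.8704 / (10.67·L)]^(1/1.852)
Q = [40.3·144^1.852·0.150^4.8704 / (10.67·574)]^0.540 = 0.06510 m³/s

Q ≈ 0.0651 m³/s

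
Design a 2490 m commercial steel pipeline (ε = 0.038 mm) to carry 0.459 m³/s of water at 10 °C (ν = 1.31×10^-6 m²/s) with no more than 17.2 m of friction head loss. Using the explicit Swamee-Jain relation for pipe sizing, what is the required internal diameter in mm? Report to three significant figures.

D ≈ 511 mm

Swamee-Jain (Type III): D = 0.66·[ε^1.25·(LQ²/(gh_f))^4.75 + ν·Q^9.4·(L/(gh_f))^5.2]^0.04
LQ²/(gh_f) = 3.109; L/(gh_f) = 14.76
Term 1 = ε^1.25·(…)^4.75 = 6.53×10^-4; Term 2 = ν·Q^9.4·(…)^5.2 = 0.00104
D = 0.66·(6.53×10^-4 + 0.00104)^0.04 = 0.5113 m = 511 mm
Check: V = 2.24 m/s, Re = 8.72×10^5, f = 0.01329, h_f = 16.5 m ≈ 17.2 m ✓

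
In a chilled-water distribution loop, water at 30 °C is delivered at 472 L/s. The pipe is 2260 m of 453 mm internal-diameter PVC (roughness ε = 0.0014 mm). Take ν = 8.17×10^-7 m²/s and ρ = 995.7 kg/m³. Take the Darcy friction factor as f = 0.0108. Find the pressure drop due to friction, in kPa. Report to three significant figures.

Δp ≈ 230 kPa

V = 4Q/(πD²) = 4·0.472/(π·0.453²) = 2.929 m/s
h_f = f(L/D)V²/(2g) = 0.01080·(2260/0.453)·2.929²/(2·9.81) = 23.55 m
Δp = ρg·h_f = 995.7·9.81·23.55 = 230.1 kPa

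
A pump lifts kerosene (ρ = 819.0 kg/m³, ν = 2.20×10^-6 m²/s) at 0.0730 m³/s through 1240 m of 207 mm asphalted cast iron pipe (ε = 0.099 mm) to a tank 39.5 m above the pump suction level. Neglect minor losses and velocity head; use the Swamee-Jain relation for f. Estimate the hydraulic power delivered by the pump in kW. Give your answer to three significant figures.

P_hyd ≈ 39.0 kW

V = 4Q/(πD²) = 2.169 m/s; Re = 2.04×10^5; ε/D = 4.78×10^-4; f = 0.01878
h_f = f(L/D)V²/2g = 26.98 m
Total head H = z + h_f = 39.5 + 26.98 = 66.48 m
P_hyd = ρgQH = 819.0·9.81·0.0730·66.48 = 38.99 kW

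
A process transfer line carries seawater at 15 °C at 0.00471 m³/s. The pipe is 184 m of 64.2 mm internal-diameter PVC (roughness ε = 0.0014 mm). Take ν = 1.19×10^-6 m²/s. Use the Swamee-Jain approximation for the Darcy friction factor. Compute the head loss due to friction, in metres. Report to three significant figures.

h_f ≈ 5.85 m

V = 4Q/(πD²) = 4·0.00471/(π·0.0642²) = 1.455 m/s
Re = VD/ν = 1.455·0.0642/1.19×10^-6 = 7.85×10^4 → turbulent
ε/D = 0.0014/64.2 = 2.18×10^-5
Swamee-Jain: f = 0.01892
h_f = f(L/D)V²/(2g) = 0.01892·(184/0.0642)·1.455²/(2·9.81) = 5.850 m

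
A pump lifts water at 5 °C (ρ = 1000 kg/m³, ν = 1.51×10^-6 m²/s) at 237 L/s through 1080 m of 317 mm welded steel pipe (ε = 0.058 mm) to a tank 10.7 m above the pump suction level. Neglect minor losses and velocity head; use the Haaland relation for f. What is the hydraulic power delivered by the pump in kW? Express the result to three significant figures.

V = 4Q/(πD²) = 3.003 m/s; Re = 6.30×10^5; ε/D = 1.83×10^-4; f = 0.01485
h_f = f(L/D)V²/2g = 23.24 m
Total head H = z + h_f = 10.7 + 23.24 = 33.94 m
P_hyd = ρgQH = 1000·9.81·0.237·33.94 = 78.92 kW

P_hyd ≈ 78.9 kW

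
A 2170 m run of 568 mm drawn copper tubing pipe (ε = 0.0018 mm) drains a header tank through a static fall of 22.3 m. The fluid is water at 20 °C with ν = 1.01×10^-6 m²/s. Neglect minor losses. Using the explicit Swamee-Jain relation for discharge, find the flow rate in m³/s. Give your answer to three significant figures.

Q ≈ 0.832 m³/s

Swamee-Jain (Type II): Q = -0.965·√(gD⁵h_f/L)·ln[ε/(3.7D) + √(3.17ν²L/(gD³h_f))]
√(gD⁵h_f/L) = √(9.81·0.568⁵·22.3/2170) = 0.07720
ε/(3.7D) = 8.56×10^-7; √(3.17ν²L/(gD³h_f)) = 1.32×10^-5
Q = -0.965·0.07720·ln(1.409×10^-5) = 0.8322 m³/s
Check: V = 3.28 m/s, Re = 1.85×10^6, f = 0.01061, h_f = 22.3 m ≈ 22.3 m ✓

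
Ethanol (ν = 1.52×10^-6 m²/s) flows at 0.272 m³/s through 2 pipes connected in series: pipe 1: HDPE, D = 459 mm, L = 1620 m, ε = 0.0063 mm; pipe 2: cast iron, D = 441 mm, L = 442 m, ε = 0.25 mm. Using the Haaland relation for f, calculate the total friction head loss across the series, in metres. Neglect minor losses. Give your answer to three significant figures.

Pipe 1: V = 1.644 m/s, Re = 4.96×10^5, ε/D = 1.37×10^-5, f = 0.01324, h_1 = f(L/D)V²/2g = 6.435 m
Pipe 2: V = 1.781 m/s, Re = 5.17×10^5, ε/D = 5.67×10^-4, f = 0.01797, h_2 = f(L/D)V²/2g = 2.910 m
Series → Q common, losses add: H = Σh = 9.345 m

H ≈ 9.34 m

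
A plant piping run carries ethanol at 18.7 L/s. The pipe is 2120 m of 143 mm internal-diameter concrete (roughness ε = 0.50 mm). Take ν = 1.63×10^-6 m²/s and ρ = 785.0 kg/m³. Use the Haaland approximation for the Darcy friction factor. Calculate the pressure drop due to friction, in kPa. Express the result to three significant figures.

Δp ≈ 224 kPa

V = 4Q/(πD²) = 4·0.0187/(π·0.143²) = 1.164 m/s
Re = VD/ν = 1.164·0.143/1.63×10^-6 = 1.02×10^5 → turbulent
ε/D = 0.50/143 = 0.00350
Haaland: f = 0.02843
h_f = f(L/D)V²/(2g) = 0.02843·(2120/0.143)·1.164²/(2·9.81) = 29.12 m
Δp = ρg·h_f = 785.0·9.81·29.12 = 224.2 kPa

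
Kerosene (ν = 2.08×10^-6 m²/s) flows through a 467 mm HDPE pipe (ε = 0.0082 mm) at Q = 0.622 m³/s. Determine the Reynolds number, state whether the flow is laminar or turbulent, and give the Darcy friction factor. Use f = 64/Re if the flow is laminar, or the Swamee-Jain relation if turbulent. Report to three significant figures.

Re ≈ 8.15×10^5; turbulent; f ≈ 0.0124

V = 4Q/(πD²) = 3.631 m/s
Re = VD/ν = 3.631·0.467/2.08×10^-6 = 8.15×10^5
Re > 4000 → turbulent; ε/D = 1.76×10^-5
Swamee-Jain: f = 0.01239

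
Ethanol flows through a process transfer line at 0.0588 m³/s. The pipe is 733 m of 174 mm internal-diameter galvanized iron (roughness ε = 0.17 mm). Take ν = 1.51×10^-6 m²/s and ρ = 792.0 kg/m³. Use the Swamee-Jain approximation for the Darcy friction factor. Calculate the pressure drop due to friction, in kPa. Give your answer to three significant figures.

Δp ≈ 211 kPa

V = 4Q/(πD²) = 4·0.0588/(π·0.174²) = 2.473 m/s
Re = VD/ν = 2.473·0.174/1.51×10^-6 = 2.85×10^5 → turbulent
ε/D = 0.17/174 = 9.77×10^-4
Swamee-Jain: f = 0.02070
h_f = f(L/D)V²/(2g) = 0.02070·(733/0.174)·2.473²/(2·9.81) = 27.18 m
Δp = ρg·h_f = 792.0·9.81·27.18 = 211.2 kPa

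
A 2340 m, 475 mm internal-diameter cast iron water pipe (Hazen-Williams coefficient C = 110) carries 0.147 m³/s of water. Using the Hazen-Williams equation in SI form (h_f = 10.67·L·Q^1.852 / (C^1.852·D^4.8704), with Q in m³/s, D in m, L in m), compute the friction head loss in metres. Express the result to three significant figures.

h_f ≈ 4.46 m

h_f = 10.67·2340·0.147^1.852 / (110^1.852·0.475^4.8704) = 4.459 m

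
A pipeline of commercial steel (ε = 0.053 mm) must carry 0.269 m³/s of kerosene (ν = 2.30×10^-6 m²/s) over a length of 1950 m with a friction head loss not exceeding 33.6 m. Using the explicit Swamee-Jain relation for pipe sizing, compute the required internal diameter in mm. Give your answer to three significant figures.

Swamee-Jain (Type III): D = 0.66·[ε^1.25·(LQ²/(gh_f))^4.75 + ν·Q^9.4·(L/(gh_f))^5.2]^0.04
LQ²/(gh_f) = 0.4281; L/(gh_f) = 5.916
Term 1 = ε^1.25·(…)^4.75 = 8.04×10^-8; Term 2 = ν·Q^9.4·(…)^5.2 = 1.04×10^-7
D = 0.66·(8.04×10^-8 + 1.04×10^-7)^0.04 = 0.3549 m = 355 mm
Check: V = 2.72 m/s, Re = 4.20×10^5, f = 0.01528, h_f = 31.6 m ≈ 33.6 m ✓

D ≈ 355 mm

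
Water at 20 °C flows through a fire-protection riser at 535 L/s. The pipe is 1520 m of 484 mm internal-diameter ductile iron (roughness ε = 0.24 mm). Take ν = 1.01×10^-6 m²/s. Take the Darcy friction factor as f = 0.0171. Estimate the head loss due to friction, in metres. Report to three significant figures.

V = 4Q/(πD²) = 4·0.535/(π·0.484²) = 2.908 m/s
h_f = f(L/D)V²/(2g) = 0.01710·(1520/0.484)·2.908²/(2·9.81) = 23.14 m

h_f ≈ 23.1 m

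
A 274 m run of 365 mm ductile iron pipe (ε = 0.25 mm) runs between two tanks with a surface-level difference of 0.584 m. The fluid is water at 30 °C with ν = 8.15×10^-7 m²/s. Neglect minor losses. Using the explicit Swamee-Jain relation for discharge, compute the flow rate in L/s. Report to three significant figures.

Swamee-Jain (Type II): Q = -0.965·√(gD⁵h_f/L)·ln[ε/(3.7D) + √(3.17ν²L/(gD³h_f))]
√(gD⁵h_f/L) = √(9.81·0.365⁵·0.584/274) = 0.01164
ε/(3.7D) = 1.85×10^-4; √(3.17ν²L/(gD³h_f)) = 4.55×10^-5
Q = -0.965·0.01164·ln(2.306×10^-4) = 0.09406 m³/s
Check: V = 0.899 m/s, Re = 4.03×10^5, f = 0.01902, h_f = 0.588 m ≈ 0.584 m ✓

Q ≈ 94.1 L/s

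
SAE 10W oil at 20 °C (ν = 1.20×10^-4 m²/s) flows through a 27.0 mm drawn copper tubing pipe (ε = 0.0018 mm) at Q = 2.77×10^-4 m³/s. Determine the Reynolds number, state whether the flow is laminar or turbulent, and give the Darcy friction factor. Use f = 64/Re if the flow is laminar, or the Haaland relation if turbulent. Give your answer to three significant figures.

Re ≈ 109; laminar; f = 64/Re ≈ 0.588

V = 4Q/(πD²) = 0.4838 m/s
Re = VD/ν = 0.4838·0.0270/1.20×10^-4 = 109
Re < 2300 → laminar → f = 64/Re = 0.5879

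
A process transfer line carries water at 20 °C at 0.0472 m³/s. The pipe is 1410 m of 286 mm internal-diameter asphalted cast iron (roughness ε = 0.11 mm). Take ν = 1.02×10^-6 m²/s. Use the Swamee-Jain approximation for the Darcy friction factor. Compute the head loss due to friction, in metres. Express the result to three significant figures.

V = 4Q/(πD²) = 4·0.0472/(π·0.286²) = 0.7347 m/s
Re = VD/ν = 0.7347·0.286/1.02×10^-6 = 2.06×10^5 → turbulent
ε/D = 0.11/286 = 3.85×10^-4
Swamee-Jain: f = 0.01824
h_f = f(L/D)V²/(2g) = 0.01824·(1410/0.286)·0.7347²/(2·9.81) = 2.475 m

h_f ≈ 2.47 m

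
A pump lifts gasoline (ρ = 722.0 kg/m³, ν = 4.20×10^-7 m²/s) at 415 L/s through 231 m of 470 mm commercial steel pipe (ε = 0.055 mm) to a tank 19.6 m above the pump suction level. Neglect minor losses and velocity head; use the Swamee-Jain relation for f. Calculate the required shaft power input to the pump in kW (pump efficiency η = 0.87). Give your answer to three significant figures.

P_shaft ≈ 72.5 kW

V = 4Q/(πD²) = 2.392 m/s; Re = 2.68×10^6; ε/D = 1.17×10^-4; f = 0.01299
h_f = f(L/D)V²/2g = 1.862 m
Total head H = z + h_f = 19.6 + 1.862 = 21.46 m
P_hyd = ρgQH = 722.0·9.81·0.415·21.46 = 63.09 kW
P_shaft = P_hyd/η = 63.09/0.87 = 72.51 kW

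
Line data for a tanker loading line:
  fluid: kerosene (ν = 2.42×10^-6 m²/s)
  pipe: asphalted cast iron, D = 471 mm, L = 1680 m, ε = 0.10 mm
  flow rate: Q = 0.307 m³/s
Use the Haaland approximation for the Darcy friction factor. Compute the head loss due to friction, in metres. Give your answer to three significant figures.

V = 4Q/(πD²) = 4·0.307/(π·0.471²) = 1.762 m/s
Re = VD/ν = 1.762·0.471/2.42×10^-6 = 3.43×10^5 → turbulent
ε/D = 0.10/471 = 2.12×10^-4
Haaland: f = 0.01594
h_f = f(L/D)V²/(2g) = 0.01594·(1680/0.471)·1.762²/(2·9.81) = 8.994 m

h_f ≈ 8.99 m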